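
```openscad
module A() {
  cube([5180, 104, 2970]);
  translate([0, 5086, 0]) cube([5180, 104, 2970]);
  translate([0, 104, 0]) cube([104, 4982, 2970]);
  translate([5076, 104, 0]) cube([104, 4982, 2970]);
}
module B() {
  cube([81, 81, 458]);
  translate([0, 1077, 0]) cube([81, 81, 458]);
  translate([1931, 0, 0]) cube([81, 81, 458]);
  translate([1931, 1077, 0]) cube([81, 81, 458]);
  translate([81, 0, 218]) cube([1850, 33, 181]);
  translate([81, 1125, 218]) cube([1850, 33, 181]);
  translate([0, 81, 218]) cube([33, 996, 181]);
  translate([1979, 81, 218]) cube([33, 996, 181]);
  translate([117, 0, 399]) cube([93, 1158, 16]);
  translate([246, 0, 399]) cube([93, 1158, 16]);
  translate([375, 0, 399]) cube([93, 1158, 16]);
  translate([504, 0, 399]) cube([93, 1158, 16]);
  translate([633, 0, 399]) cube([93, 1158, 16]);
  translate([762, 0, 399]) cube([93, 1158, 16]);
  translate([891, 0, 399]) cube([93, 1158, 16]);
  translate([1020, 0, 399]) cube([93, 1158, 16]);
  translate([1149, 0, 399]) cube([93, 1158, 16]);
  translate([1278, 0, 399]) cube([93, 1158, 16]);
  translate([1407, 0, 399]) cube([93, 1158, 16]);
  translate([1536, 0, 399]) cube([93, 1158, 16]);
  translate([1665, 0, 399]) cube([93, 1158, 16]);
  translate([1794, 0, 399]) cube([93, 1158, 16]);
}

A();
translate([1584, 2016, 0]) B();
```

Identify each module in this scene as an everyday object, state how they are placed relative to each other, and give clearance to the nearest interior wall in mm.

A is a house frame. B is a bed frame. The bed frame sits inside the house frame, centred. The clearance to the nearest interior wall is 1480 mm.

Clearances: x = 1480, y = 1912; minimum 1480 mm.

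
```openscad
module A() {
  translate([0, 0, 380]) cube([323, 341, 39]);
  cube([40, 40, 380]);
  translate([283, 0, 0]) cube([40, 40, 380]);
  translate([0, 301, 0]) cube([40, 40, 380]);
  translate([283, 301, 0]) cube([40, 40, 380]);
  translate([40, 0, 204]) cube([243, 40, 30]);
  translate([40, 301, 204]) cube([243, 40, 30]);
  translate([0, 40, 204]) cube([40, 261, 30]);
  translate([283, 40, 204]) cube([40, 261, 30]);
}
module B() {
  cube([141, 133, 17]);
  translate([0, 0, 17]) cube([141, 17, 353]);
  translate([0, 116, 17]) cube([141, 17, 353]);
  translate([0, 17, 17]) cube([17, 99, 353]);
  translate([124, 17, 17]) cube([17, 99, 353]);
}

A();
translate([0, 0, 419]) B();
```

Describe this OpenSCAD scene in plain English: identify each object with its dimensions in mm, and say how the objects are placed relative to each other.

A is a simple wooden stool: a rectangular seat 323 mm (x) by 341 mm (y), 39 mm thick, top face at z = 419 mm, on four square legs, each 40×40 mm in cross-section. The legs rest on z = 0, each flush with a corner of the seat. Four stretchers, 40 mm wide and 30 mm tall, connect adjacent legs with their undersides at z = 204 mm, each running between the inner faces of the legs it joins and aligned with the legs' outer faces on the other axis.

B is an open-topped rectangular box: outside dimensions 141×133×370 mm, with a uniform wall and base thickness of 17 mm. The base is a full 141×133 slab on the floor; four walls sit on top of the base. The front and back walls (the −y and +y sides) span the full width; the two side walls fit between them.

The open box is on top of the stool.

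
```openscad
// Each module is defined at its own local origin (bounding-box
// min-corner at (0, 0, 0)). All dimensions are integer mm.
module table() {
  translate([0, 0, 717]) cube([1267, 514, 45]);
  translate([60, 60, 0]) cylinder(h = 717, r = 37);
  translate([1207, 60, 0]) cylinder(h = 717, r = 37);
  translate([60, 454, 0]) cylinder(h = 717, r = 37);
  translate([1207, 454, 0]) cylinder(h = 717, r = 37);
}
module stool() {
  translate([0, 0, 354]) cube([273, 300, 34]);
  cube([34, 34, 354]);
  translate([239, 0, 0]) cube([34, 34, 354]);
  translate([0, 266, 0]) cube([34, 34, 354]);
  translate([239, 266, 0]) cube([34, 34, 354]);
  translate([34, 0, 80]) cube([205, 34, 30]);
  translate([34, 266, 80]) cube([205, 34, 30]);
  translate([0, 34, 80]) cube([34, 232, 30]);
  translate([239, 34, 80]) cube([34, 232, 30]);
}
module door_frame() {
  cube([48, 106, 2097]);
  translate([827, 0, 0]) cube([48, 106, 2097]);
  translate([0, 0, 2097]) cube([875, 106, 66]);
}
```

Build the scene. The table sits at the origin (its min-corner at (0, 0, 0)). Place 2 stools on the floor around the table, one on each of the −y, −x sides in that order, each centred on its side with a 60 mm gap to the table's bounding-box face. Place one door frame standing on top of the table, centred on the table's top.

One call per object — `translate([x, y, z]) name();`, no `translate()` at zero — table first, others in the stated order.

table();
translate([497, -360, 0]) stool();
translate([-333, 107, 0]) stool();
translate([196, 204, 762]) door_frame();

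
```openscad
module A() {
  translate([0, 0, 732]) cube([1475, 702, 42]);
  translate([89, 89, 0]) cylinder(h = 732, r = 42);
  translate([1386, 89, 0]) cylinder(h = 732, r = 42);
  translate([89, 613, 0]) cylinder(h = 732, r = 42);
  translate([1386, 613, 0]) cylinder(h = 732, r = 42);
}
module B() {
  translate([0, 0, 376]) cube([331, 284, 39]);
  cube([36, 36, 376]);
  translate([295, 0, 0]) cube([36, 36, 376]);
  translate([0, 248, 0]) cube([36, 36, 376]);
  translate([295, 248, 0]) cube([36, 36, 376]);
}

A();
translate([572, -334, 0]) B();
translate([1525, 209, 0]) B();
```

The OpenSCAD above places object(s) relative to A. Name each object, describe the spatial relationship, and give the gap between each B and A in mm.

Each stool's nearest face is 50 mm from the table's bounding box.

A is a table. B is a stool. Two stools sit around the table at the −y, +x sides. The gap between each stool and the table is 50 mm.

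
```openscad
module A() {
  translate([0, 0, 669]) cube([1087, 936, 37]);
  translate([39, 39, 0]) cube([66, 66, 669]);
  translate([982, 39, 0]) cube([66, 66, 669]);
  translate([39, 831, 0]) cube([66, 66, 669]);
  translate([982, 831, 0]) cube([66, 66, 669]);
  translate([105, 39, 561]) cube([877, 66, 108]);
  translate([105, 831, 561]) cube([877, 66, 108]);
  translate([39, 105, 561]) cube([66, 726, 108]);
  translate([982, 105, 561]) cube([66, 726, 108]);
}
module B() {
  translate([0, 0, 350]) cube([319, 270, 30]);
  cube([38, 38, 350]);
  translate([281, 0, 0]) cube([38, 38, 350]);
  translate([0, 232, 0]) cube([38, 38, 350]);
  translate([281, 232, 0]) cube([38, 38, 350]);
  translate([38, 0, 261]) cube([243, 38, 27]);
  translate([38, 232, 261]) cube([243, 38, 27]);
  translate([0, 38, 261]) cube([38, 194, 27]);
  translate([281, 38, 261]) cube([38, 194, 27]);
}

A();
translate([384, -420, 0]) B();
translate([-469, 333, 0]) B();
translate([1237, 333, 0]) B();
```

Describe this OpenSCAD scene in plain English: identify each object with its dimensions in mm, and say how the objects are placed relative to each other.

A is a rectangular dining table. The top is 1087×936×37 mm with its upper surface at z = 706 mm. It stands on four 66×66 mm square legs, each inset 39 mm from the nearest pair of top edges, running from the floor to the underside of the top. Four apron rails, 66 mm thick and 108 mm tall, run between adjacent legs with their top edges flush with the underside of the top and their outer faces flush with the legs' outer faces.

B is a four-legged stool. The seat is 319×270 mm, 30 mm thick, top at z = 380 mm. It stands on four square legs, each 38×38 mm in cross-section, from z = 0 to the seat underside, each flush with a corner of the seat. Four stretchers, 38 mm wide and 27 mm tall, connect adjacent legs with their undersides at z = 261 mm, each running between the inner faces of the legs it joins and aligned with the legs' outer faces on the other axis.

Three stools sit around the table at the −y, −x, +x sides.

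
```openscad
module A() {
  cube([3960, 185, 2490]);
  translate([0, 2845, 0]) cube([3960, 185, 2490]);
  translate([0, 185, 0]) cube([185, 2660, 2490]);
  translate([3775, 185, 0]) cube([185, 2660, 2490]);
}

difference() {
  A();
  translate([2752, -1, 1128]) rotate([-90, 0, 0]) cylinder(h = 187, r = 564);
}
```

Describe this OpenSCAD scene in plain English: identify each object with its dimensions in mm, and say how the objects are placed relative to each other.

A is the wall frame of a small rectangular building: four walls, each 2490 mm tall and 185 mm thick, enclosing a footprint 3960 mm (x) by 3030 mm (y) outside-to-outside, with no floor or roof. The front and back walls (the −y and +y sides) span the full width; the two side walls fit between them.

The house frame has a circular hole of radius 564 mm through its front wall, centred at (x = 2752, z = 1128).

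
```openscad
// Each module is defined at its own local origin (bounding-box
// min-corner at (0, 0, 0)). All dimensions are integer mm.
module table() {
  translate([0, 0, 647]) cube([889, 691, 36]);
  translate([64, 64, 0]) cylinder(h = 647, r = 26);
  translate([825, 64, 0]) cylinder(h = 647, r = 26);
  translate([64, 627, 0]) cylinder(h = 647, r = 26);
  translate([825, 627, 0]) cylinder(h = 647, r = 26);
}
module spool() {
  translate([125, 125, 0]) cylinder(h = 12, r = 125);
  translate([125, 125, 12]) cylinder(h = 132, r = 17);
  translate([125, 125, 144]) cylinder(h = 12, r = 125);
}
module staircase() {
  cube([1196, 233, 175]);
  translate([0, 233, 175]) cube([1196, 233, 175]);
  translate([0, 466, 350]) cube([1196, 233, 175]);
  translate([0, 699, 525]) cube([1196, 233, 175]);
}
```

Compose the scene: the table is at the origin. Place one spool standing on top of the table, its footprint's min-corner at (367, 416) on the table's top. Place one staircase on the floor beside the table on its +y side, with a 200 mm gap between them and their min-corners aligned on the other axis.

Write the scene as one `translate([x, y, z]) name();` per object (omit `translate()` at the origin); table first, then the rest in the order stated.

table();
translate([367, 416, 683]) spool();
translate([0, 891, 0]) staircase();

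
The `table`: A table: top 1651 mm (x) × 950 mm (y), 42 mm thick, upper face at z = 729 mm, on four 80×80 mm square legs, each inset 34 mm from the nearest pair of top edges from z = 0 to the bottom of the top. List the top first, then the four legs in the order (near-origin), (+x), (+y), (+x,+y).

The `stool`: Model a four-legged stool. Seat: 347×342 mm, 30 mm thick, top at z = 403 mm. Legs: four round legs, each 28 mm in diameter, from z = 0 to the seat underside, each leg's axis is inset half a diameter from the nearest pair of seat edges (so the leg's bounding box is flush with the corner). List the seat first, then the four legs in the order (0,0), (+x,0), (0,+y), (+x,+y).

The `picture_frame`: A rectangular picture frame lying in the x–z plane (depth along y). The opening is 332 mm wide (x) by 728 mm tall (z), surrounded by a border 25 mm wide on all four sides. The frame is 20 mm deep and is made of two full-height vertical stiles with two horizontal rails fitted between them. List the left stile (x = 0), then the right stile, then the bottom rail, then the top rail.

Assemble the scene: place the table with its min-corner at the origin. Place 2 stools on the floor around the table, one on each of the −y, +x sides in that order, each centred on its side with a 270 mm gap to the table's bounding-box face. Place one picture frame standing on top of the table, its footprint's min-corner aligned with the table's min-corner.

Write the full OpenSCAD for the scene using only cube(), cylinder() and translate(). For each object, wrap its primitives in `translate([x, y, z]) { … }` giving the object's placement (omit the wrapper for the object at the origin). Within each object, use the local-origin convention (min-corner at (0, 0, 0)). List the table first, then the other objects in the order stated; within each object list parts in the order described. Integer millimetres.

translate([0, 0, 687]) cube([1651, 950, 42]);
translate([34, 34, 0]) cube([80, 80, 687]);
translate([1537, 34, 0]) cube([80, 80, 687]);
translate([34, 836, 0]) cube([80, 80, 687]);
translate([1537, 836, 0]) cube([80, 80, 687]);
translate([652, -612, 0]) {
  translate([0, 0, 373]) cube([347, 342, 30]);
  translate([14, 14, 0]) cylinder(h = 373, r = 14);
  translate([333, 14, 0]) cylinder(h = 373, r = 14);
  translate([14, 328, 0]) cylinder(h = 373, r = 14);
  translate([333, 328, 0]) cylinder(h = 373, r = 14);
}
translate([1921, 304, 0]) {
  translate([0, 0, 373]) cube([347, 342, 30]);
  translate([14, 14, 0]) cylinder(h = 373, r = 14);
  translate([333, 14, 0]) cylinder(h = 373, r = 14);
  translate([14, 328, 0]) cylinder(h = 373, r = 14);
  translate([333, 328, 0]) cylinder(h = 373, r = 14);
}
translate([0, 0, 729]) {
  cube([25, 20, 778]);
  translate([357, 0, 0]) cube([25, 20, 778]);
  translate([25, 0, 0]) cube([332, 20, 25]);
  translate([25, 0, 753]) cube([332, 20, 25]);
}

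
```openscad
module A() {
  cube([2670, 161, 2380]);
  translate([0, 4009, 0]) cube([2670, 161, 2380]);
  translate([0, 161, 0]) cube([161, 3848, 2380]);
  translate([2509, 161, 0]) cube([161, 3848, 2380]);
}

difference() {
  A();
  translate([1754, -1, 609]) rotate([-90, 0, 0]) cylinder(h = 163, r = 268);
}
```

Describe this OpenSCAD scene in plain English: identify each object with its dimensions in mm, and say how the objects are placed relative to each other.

A is the wall frame of a small rectangular building: four walls, each 2380 mm tall and 161 mm thick, enclosing a footprint 2670 mm (x) by 4170 mm (y) outside-to-outside, with no floor or roof. The front and back walls (the −y and +y sides) span the full width; the two side walls fit between them.

The house frame has a circular hole of radius 268 mm through its front wall, centred at (x = 1754, z = 609).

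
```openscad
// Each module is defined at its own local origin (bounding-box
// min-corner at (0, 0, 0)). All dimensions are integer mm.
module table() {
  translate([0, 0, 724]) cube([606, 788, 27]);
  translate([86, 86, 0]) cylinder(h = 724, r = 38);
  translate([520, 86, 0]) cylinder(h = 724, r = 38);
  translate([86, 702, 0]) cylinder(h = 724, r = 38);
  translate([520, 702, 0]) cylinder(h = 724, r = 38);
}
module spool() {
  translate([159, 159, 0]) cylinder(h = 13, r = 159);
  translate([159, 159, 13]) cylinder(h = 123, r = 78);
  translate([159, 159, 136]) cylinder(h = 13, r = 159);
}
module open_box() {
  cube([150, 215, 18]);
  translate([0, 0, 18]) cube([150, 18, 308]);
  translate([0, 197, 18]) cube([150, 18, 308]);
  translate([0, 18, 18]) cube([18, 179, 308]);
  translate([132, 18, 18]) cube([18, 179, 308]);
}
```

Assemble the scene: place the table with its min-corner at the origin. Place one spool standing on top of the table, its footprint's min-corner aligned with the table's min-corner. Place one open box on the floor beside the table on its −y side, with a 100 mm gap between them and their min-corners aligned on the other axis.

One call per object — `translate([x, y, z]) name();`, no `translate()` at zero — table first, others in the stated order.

table();
translate([0, 0, 751]) spool();
translate([0, -315, 0]) open_box();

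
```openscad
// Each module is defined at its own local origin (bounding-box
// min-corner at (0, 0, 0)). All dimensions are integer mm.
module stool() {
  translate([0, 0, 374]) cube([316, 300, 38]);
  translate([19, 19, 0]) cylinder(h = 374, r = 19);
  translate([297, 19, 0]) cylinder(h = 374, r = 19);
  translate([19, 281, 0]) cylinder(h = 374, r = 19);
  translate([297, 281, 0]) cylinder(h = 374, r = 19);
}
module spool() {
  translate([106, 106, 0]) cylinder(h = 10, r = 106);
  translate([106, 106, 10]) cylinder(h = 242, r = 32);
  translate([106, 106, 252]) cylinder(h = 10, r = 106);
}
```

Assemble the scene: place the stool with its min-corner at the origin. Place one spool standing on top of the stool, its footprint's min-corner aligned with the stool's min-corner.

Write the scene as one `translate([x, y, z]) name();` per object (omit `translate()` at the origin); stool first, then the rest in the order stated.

stool();
translate([0, 0, 412]) spool();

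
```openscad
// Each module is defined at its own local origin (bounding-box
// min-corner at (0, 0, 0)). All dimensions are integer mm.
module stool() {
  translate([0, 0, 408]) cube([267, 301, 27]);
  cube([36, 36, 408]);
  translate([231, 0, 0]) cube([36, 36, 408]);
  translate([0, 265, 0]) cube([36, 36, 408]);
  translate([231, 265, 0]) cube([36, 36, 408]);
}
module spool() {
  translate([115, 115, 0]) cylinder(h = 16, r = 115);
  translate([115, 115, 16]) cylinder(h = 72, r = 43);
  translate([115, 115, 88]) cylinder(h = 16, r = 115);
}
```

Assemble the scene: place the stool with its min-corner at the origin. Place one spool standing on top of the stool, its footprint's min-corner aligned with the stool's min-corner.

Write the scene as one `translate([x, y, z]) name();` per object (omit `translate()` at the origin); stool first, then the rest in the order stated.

stool();
translate([0, 0, 435]) spool();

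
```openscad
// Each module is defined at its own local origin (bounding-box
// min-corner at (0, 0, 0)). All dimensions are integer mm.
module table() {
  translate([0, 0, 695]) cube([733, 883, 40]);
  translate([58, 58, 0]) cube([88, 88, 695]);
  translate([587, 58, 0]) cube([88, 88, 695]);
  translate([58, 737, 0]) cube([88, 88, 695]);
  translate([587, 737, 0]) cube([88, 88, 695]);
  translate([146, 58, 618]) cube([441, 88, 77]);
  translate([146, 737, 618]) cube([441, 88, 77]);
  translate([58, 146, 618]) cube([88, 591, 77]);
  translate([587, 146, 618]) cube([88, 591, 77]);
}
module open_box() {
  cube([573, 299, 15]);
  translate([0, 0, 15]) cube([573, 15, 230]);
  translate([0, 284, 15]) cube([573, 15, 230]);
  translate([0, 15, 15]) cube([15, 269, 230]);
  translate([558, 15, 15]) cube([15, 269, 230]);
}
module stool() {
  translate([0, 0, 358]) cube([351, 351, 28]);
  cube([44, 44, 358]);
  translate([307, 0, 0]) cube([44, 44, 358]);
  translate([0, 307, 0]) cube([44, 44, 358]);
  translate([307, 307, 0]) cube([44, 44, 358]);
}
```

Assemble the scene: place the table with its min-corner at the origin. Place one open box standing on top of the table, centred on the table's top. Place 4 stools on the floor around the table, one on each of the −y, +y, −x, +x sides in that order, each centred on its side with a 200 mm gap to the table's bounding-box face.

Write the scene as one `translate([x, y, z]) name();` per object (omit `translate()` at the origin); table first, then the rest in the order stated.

table();
translate([80, 292, 735]) open_box();
translate([191, -551, 0]) stool();
translate([191, 1083, 0]) stool();
translate([-551, 266, 0]) stool();
translate([933, 266, 0]) stool();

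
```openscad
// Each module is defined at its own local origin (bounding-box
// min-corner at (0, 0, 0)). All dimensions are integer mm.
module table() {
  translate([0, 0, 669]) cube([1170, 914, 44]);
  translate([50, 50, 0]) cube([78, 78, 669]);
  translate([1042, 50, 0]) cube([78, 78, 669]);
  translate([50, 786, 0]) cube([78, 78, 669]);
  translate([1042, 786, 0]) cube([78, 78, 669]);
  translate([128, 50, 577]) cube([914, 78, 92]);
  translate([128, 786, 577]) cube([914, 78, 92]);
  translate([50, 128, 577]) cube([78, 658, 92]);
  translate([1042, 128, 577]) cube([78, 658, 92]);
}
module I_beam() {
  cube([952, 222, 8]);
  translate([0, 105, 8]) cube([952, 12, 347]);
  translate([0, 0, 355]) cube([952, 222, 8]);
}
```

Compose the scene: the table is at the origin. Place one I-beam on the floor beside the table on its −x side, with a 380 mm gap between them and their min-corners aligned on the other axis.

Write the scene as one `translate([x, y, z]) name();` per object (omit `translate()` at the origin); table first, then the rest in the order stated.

table();
translate([-1332, 0, 0]) I_beam();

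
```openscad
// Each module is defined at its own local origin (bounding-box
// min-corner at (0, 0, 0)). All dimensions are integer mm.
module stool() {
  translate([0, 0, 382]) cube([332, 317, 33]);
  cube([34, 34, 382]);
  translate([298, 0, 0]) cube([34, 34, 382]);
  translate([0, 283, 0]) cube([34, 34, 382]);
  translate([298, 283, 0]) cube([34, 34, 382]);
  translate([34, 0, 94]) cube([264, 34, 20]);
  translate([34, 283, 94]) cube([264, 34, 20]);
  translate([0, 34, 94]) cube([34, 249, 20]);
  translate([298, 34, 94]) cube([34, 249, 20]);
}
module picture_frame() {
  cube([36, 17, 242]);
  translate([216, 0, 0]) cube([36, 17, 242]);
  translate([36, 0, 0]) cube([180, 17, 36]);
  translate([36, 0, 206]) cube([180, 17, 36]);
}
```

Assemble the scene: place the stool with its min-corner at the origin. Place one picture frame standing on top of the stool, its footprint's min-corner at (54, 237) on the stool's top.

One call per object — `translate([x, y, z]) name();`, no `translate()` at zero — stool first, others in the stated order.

stool();
translate([54, 237, 415]) picture_frame();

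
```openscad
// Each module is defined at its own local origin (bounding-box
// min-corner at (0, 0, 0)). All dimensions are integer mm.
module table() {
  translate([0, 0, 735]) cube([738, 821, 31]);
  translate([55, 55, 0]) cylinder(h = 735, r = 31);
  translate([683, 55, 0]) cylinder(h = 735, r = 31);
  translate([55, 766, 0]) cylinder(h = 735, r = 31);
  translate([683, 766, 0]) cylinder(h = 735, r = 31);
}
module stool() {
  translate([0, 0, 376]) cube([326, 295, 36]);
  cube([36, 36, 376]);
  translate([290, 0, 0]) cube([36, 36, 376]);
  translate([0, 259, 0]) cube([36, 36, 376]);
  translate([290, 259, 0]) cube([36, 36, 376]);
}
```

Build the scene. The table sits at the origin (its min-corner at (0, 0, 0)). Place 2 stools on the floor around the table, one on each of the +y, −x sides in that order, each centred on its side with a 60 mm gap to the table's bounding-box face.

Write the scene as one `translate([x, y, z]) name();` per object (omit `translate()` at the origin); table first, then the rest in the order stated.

table();
translate([206, 881, 0]) stool();
translate([-386, 263, 0]) stool();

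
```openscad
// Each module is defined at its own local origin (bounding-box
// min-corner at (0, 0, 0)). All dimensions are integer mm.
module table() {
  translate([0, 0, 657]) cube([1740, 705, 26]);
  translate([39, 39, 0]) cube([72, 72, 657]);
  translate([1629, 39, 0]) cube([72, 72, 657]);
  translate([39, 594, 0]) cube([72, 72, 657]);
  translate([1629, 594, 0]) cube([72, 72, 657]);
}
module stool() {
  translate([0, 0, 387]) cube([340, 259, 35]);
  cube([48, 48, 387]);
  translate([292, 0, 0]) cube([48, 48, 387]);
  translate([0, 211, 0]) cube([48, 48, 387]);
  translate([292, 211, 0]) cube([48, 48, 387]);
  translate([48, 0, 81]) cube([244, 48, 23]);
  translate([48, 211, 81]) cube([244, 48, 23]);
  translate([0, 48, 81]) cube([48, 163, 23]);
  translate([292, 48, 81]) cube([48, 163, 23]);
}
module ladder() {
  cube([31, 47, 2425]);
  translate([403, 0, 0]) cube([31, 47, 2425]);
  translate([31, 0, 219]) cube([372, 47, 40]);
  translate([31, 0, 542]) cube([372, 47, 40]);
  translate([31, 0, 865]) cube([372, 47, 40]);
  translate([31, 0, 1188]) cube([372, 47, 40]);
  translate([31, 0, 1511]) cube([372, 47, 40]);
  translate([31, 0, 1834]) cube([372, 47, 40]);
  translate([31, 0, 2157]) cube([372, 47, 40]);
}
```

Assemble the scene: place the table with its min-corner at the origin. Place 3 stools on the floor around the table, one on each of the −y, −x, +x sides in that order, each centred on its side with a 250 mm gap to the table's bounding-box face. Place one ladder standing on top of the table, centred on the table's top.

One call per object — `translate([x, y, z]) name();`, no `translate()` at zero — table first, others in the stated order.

table();
translate([700, -509, 0]) stool();
translate([-590, 223, 0]) stool();
translate([1990, 223, 0]) stool();
translate([653, 329, 683]) ladder();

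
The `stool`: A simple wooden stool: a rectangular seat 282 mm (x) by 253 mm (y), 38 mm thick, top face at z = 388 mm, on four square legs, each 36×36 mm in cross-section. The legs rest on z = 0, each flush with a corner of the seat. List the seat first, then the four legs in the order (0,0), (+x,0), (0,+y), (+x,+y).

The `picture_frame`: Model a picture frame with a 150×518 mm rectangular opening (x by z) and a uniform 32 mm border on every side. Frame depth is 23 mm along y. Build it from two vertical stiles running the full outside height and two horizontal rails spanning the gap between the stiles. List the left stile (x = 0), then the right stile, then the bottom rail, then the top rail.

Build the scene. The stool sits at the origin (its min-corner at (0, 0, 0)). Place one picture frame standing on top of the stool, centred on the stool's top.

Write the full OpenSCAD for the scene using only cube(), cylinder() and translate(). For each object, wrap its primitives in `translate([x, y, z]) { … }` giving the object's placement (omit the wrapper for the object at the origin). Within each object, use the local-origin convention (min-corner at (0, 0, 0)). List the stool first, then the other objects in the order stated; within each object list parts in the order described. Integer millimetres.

translate([0, 0, 350]) cube([282, 253, 38]);
cube([36, 36, 350]);
translate([246, 0, 0]) cube([36, 36, 350]);
translate([0, 217, 0]) cube([36, 36, 350]);
translate([246, 217, 0]) cube([36, 36, 350]);
translate([34, 115, 388]) {
  cube([32, 23, 582]);
  translate([182, 0, 0]) cube([32, 23, 582]);
  translate([32, 0, 0]) cube([150, 23, 32]);
  translate([32, 0, 550]) cube([150, 23, 32]);
}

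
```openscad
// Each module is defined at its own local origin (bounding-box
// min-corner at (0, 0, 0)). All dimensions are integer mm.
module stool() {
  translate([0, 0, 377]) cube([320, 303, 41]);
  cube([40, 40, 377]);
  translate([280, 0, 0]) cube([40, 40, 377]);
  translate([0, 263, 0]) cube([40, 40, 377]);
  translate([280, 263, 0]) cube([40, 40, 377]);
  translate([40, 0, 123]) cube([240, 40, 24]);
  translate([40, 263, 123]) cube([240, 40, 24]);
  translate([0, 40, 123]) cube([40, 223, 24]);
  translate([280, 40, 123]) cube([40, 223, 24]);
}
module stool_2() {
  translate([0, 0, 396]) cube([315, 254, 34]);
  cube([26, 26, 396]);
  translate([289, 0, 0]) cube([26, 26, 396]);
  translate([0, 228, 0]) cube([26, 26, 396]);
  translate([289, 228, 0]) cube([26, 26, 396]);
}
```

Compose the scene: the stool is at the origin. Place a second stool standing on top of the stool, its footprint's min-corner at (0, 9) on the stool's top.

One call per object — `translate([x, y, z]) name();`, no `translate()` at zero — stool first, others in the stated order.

stool();
translate([0, 9, 418]) stool_2();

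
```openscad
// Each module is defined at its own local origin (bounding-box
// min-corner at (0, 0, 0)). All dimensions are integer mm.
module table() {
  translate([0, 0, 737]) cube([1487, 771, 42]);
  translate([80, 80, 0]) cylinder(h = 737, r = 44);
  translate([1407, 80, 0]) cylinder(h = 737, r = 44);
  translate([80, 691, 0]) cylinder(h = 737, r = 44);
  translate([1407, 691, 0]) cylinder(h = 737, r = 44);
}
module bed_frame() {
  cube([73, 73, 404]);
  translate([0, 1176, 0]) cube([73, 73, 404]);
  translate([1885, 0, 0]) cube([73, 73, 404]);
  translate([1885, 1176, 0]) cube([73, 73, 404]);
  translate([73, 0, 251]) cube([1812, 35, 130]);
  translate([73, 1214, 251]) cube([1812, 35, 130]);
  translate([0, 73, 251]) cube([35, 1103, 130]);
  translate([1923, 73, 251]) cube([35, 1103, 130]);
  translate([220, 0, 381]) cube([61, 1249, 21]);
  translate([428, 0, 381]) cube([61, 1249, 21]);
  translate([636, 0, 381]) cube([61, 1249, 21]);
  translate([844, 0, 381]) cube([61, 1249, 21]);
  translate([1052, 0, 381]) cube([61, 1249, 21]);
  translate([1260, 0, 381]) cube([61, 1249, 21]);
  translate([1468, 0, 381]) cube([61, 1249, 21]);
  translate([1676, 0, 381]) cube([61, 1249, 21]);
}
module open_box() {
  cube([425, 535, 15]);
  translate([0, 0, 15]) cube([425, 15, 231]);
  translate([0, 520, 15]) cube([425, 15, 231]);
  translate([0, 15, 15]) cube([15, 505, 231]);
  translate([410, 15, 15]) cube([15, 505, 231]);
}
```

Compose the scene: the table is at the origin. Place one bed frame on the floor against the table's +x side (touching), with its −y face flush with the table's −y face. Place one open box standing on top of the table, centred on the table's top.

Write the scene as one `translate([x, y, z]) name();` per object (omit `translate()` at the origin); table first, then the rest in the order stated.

table();
translate([1487, 0, 0]) bed_frame();
translate([531, 118, 779]) open_box();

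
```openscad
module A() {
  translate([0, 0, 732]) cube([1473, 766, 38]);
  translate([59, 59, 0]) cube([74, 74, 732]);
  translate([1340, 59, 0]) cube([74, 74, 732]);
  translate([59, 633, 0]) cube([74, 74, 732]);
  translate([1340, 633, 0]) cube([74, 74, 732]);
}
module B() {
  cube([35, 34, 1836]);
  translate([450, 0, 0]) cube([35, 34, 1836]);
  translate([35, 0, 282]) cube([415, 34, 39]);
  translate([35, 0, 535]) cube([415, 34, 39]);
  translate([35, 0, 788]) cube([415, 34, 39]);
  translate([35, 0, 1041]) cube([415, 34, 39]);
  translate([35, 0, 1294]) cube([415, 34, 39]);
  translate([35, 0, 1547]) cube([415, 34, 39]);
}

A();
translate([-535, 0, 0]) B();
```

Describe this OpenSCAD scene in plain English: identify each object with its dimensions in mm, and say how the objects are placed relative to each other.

A is a table with a 1473×766 mm rectangular top, 38 mm thick, top surface at z = 770 mm, supported by four 74×74 mm square legs, each inset 59 mm from the nearest pair of top edges, running from the floor.

B is a wooden ladder with two side rails of 35×34 mm section and 1836 mm height, set 485 mm apart overall. Between them run 6 rectangular rungs (34 mm deep, 39 mm thick), front faces flush with the rails' −y face. The bottom of the first rung is 282 mm above the floor and each subsequent rung is 253 mm higher than the one below.

The ladder is on the floor beside the table on its −x side.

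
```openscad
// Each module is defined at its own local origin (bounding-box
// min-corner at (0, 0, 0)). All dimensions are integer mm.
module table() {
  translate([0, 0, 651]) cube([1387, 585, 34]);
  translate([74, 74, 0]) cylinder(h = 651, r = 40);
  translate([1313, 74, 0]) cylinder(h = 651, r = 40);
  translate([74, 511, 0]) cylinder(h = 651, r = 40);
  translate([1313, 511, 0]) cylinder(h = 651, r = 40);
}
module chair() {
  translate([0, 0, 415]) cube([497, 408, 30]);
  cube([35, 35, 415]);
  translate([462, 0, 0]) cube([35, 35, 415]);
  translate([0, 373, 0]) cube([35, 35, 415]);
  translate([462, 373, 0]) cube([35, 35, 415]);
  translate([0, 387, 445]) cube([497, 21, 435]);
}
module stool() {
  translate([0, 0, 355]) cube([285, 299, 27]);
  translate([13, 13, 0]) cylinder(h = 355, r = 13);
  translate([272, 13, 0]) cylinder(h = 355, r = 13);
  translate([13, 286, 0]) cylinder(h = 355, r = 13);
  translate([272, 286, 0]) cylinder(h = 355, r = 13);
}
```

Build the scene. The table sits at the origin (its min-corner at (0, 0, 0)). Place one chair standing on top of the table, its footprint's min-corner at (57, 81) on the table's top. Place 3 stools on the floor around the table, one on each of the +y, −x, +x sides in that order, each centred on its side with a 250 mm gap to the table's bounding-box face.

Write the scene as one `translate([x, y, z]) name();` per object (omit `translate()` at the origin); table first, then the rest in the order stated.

table();
translate([57, 81, 685]) chair();
translate([551, 835, 0]) stool();
translate([-535, 143, 0]) stool();
translate([1637, 143, 0]) stool();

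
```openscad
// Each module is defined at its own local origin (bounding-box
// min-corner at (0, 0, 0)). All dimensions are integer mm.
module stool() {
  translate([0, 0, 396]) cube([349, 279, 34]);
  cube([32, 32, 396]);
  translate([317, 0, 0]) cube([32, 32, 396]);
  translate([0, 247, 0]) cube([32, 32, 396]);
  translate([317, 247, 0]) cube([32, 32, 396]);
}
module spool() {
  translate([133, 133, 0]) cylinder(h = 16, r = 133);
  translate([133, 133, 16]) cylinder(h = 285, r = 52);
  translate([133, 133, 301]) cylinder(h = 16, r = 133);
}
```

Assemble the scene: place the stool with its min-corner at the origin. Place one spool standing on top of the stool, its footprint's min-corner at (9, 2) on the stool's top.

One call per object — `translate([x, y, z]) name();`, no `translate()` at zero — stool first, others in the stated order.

stool();
translate([9, 2, 430]) spool();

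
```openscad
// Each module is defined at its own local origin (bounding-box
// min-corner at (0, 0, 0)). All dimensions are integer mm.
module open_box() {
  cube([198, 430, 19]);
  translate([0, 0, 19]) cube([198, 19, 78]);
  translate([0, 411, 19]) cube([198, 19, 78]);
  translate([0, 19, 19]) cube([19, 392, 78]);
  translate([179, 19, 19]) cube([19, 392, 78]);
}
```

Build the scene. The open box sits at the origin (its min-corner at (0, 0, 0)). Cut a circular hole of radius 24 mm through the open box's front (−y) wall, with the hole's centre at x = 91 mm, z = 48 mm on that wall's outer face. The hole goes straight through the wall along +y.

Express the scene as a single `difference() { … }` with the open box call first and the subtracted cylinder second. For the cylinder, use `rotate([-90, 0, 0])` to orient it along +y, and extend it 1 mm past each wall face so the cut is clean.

difference() {
  open_box();
  translate([91, -1, 48]) rotate([-90, 0, 0]) cylinder(h = 21, r = 24);
}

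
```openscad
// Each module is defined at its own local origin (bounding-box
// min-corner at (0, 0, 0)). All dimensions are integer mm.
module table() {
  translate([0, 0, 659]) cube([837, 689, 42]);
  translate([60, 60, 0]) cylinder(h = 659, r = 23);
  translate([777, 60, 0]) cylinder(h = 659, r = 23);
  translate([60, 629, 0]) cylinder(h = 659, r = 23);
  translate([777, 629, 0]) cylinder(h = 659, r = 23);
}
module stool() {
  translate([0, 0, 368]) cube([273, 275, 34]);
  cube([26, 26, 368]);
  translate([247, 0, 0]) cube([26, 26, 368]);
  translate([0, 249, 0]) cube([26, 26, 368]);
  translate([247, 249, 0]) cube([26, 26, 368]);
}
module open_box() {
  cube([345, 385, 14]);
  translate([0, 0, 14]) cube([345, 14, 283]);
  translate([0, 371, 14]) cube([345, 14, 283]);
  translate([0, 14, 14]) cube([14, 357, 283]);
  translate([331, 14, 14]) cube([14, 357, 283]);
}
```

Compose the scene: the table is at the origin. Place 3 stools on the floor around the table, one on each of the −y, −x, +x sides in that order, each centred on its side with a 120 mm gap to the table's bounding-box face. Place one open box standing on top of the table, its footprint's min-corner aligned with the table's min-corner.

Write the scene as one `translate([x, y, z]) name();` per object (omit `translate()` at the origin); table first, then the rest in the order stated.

table();
translate([282, -395, 0]) stool();
translate([-393, 207, 0]) stool();
translate([957, 207, 0]) stool();
translate([0, 0, 701]) open_box();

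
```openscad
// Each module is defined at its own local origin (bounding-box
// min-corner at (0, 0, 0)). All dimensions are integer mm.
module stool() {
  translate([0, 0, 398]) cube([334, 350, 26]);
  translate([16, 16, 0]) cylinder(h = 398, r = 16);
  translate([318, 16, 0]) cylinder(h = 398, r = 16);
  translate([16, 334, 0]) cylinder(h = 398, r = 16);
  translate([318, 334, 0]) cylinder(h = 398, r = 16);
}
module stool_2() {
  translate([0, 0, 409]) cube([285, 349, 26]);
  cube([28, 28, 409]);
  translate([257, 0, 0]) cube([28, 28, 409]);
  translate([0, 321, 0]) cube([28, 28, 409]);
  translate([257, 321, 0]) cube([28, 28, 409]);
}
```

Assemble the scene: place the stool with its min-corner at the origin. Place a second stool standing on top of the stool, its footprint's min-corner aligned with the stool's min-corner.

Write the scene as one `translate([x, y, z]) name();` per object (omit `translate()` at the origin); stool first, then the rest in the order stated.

stool();
translate([0, 0, 424]) stool_2();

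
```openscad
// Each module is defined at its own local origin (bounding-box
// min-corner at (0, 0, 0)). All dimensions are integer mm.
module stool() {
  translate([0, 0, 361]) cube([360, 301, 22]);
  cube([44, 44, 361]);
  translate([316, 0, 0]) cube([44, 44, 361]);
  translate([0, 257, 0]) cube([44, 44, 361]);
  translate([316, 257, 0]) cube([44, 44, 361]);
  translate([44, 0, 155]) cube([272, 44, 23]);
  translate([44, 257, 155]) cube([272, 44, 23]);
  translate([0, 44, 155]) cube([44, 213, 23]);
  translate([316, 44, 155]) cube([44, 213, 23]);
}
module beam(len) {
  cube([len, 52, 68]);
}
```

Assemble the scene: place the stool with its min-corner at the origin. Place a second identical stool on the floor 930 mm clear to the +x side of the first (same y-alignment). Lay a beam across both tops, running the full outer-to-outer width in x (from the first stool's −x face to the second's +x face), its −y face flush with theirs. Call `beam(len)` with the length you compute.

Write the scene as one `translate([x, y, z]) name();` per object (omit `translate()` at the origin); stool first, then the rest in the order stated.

stool();
translate([1290, 0, 0]) stool();
translate([0, 0, 383]) beam(1650);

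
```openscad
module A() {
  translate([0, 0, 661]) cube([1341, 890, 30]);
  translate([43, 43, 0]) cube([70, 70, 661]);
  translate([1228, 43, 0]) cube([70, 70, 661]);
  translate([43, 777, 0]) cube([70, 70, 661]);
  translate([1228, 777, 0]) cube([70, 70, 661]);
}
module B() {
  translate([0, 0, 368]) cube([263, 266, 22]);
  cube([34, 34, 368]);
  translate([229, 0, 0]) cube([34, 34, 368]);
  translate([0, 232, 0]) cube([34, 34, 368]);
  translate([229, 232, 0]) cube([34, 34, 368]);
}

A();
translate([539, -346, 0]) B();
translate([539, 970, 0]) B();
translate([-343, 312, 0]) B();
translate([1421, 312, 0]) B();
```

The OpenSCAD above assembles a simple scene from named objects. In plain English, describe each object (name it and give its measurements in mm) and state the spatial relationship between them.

A is a table with a 1341×890 mm rectangular top, 30 mm thick, top surface at z = 691 mm, supported by four 70×70 mm square legs, each inset 43 mm from the nearest pair of top edges, running from the floor.

B is a four-legged stool. The seat is a 263×266×22 mm slab whose top surface is at z = 390 mm; four square legs, each 34×34 mm in cross-section, run from the floor (z = 0) to the underside of the seat, each flush with a corner of the seat.

Four stools sit around the table at the −y, +y, −x, +x sides.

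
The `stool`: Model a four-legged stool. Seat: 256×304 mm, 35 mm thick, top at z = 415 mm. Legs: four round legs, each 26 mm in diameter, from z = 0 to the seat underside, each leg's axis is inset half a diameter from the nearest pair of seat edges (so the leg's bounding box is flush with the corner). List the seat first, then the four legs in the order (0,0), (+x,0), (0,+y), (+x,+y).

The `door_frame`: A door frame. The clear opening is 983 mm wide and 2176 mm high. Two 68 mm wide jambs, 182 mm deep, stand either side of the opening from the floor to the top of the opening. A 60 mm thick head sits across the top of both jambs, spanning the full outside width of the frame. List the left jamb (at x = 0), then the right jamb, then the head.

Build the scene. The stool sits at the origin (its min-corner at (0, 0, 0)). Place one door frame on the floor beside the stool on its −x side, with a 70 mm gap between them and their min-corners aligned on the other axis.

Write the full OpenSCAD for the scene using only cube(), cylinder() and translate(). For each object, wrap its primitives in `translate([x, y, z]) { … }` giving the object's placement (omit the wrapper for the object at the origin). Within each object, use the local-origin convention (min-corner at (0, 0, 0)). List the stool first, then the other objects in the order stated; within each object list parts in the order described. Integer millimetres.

translate([0, 0, 380]) cube([256, 304, 35]);
translate([13, 13, 0]) cylinder(h = 380, r = 13);
translate([243, 13, 0]) cylinder(h = 380, r = 13);
translate([13, 291, 0]) cylinder(h = 380, r = 13);
translate([243, 291, 0]) cylinder(h = 380, r = 13);
translate([-1189, 0, 0]) {
  cube([68, 182, 2176]);
  translate([1051, 0, 0]) cube([68, 182, 2176]);
  translate([0, 0, 2176]) cube([1119, 182, 60]);
}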